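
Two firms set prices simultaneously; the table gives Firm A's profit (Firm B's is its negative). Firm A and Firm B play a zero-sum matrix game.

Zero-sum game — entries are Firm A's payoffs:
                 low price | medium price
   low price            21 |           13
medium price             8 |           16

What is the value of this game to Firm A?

Row minima are 13 and 8, so Firm A's maximin is 13; column maxima are 21 and 16, so Firm B's minimax is 16. These differ, so the equilibrium is in mixed strategies.
Let Firm A play low price with probability p. Firm B is indifferent when 21p + 8(1−p) = 13p + 16(1−p), giving p = 1/2.
Let Firm B play low price with probability q. Firm A is indifferent when 21q + 13(1−q) = 8q + 16(1−q), giving q = 3/16.
The value is 21·(3/16) + (13)·(13/16) = 29/2.

29/2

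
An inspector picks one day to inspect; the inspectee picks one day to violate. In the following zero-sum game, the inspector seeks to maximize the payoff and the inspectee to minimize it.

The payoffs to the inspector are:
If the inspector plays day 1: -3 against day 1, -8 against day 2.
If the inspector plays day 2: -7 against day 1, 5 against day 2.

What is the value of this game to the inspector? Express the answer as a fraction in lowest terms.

Row minima are -8 and -7, so the inspector's maximin is -7; column maxima are -3 and 5, so the inspectee's minimax is -3. These differ, so the equilibrium is in mixed strategies.
Let the inspector play day 1 with probability p. The inspectee is indifferent when −3p − 7(1−p) = −8p + 5(1−p), giving p = 12/17.
Let the inspectee play day 1 with probability q. The inspector is indifferent when −3q − 8(1−q) = −7q + 5(1−q), giving q = 13/17.
The value is -3·(13/17) + (-8)·(4/17) = -71/17.

-71/17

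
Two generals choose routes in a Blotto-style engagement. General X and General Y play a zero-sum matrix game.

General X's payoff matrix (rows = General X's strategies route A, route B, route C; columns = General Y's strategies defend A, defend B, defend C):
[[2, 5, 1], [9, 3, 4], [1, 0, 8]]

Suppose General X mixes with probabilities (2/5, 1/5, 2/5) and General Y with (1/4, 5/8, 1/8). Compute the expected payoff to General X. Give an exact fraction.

Against (1/4, 5/8, 1/8), each row's expected payoff is route A: 15/4; route B: 37/8; route C: 5/4.
Taking the (2/5, 1/5, 2/5)-weighted average: (2/5)·(15/4) + (1/5)·(37/8) + (2/5)·(5/4) = 117/40.

117/40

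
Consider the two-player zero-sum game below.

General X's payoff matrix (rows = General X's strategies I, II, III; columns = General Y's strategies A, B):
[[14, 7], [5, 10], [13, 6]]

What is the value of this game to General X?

Row III is strictly dominated by row I, so General X never plays it.
The remaining 2×2 game on (I, II) × (A, B) has no saddle point. Let General X play I with probability p; indifference gives 14p + 5(1−p) = 7p + 10(1−p), so p = 5/12.
Similarly General Y's optimal q on A is 1/4, and the value is 14·(1/4) + (7)·(3/4) = 35/4.

35/4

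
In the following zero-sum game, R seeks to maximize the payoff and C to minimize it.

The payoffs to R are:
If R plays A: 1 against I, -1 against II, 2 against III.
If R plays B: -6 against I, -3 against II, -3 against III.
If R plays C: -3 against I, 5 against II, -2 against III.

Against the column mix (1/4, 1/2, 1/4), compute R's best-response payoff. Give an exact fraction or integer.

A: (1)·(1/4) + (-1)·(1/2) + (2)·(1/4) = 1/4.
B: (-6)·(1/4) + (-3)·(1/2) + (-3)·(1/4) = -15/4.
C: (-3)·(1/4) + (5)·(1/2) + (-2)·(1/4) = 5/4.
The best pure response is C with expected payoff 5/4.

5/4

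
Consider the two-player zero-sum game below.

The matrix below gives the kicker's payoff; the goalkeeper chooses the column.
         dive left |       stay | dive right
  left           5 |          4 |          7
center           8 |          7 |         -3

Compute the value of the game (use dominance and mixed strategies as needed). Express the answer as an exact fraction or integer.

Column dive left is strictly dominated by stay for the goalkeeper (it gives the kicker more in every row).
The remaining 2×2 game on (left, center) × (stay, dive right) has no saddle point. Let the kicker play left with probability p; indifference gives 4p + 7(1−p) = 7p − 3(1−p), so p = 10/13.
Similarly the goalkeeper's optimal q on stay is 10/13, and the value is 4·(10/13) + (7)·(3/13) = 61/13.

61/13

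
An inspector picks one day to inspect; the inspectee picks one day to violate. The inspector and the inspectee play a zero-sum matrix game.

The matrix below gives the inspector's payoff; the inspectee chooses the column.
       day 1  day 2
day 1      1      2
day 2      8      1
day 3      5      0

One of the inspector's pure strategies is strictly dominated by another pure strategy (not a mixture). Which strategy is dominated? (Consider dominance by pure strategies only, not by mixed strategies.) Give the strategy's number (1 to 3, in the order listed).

Compare day 3 with day 2: 8 > 5, 1 > 0.
So day 2 strictly dominates day 3 for the inspector; day 3 is strictly dominated.

3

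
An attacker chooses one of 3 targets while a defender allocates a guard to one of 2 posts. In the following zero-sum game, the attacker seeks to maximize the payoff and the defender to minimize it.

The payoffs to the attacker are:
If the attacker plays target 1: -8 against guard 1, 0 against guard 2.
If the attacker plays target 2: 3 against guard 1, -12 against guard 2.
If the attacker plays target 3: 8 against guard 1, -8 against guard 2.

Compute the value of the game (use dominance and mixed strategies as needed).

-8/3

Row target 2 is strictly dominated by row target 3, so the attacker never plays it.
The remaining 2×2 game on (target 1, target 3) × (guard 1, guard 2) has no saddle point. Let the attacker play target 1 with probability p; indifference gives −8p + 8(1−p) = −8(1−p), so p = 2/3.
Similarly the defender's optimal q on guard 1 is 1/3, and the value is -8·(1/3) + (0)·(2/3) = -8/3.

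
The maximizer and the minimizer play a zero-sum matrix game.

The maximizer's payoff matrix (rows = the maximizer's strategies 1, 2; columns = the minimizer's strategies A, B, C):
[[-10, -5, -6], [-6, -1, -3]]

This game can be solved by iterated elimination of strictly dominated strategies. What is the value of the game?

-6

Row 1 is strictly dominated by row 2 (-6>-10, -1>-5, -3>-6); eliminate 1.
Column B is strictly dominated by A for the minimizer (-6<-1); eliminate B.
Column C is strictly dominated by A for the minimizer (-6<-3); eliminate C.
Only (2, A) remains, with payoff -6.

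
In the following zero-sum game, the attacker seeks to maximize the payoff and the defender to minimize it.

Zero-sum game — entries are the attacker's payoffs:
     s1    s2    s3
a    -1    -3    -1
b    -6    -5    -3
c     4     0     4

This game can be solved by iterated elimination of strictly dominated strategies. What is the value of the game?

0

Row b is strictly dominated by row a (-1>-6, -3>-5, -1>-3); eliminate b.
Column s1 is strictly dominated by s2 for the defender (-3<-1, 0<4); eliminate s1.
Row a is strictly dominated by row c (0>-3, 4>-1); eliminate a.
Column s3 is strictly dominated by s2 for the defender (0<4); eliminate s3.
Only (c, s2) remains, with payoff 0.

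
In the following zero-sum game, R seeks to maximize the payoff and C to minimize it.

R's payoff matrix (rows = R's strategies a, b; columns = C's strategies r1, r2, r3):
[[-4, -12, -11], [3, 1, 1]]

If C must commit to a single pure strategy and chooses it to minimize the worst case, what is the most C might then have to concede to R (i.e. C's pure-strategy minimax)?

1

The worst case (largest entry) in each column is r1: 3, r2: 1, r3: 1.
The best (smallest) of these is 1.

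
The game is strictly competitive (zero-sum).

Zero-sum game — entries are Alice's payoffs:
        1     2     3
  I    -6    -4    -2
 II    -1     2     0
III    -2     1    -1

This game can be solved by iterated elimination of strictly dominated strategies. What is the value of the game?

-1

Column 3 is strictly dominated by 1 for Bob (-6<-2, -1<0, -2<-1); eliminate 3.
Column 2 is strictly dominated by 1 for Bob (-6<-4, -1<2, -2<1); eliminate 2.
Row III is strictly dominated by row II (-1>-2); eliminate III.
Row I is strictly dominated by row II (-1>-6); eliminate I.
Only (II, 1) remains, with payoff -1.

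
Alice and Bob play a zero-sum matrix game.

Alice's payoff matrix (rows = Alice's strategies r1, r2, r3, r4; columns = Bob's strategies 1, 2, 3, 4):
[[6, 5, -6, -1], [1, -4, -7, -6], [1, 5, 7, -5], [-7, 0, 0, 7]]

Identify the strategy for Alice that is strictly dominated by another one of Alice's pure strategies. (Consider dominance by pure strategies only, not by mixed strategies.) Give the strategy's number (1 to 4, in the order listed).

2

Compare r2 with r1: 6 > 1, 5 > -4, -6 > -7, -1 > -6.
So r1 strictly dominates r2 for Alice; r2 is strictly dominated.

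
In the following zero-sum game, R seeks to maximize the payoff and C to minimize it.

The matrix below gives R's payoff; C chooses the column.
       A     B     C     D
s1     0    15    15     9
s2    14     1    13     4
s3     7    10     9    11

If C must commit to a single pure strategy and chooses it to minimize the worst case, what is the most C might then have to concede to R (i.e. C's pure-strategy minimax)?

The worst case (largest entry) in each column is A: 14, B: 15, C: 15, D: 11.
The best (smallest) of these is 11.

11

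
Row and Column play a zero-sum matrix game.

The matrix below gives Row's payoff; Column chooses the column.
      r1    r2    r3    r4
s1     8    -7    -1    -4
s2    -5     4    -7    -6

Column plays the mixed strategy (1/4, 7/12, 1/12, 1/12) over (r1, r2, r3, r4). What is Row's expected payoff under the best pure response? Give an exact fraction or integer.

0

s1: (8)·(1/4) + (-7)·(7/12) + (-1)·(1/12) + (-4)·(1/12) = -5/2.
s2: (-5)·(1/4) + (4)·(7/12) + (-7)·(1/12) + (-6)·(1/12) = 0.
The best pure response is s2 with expected payoff 0.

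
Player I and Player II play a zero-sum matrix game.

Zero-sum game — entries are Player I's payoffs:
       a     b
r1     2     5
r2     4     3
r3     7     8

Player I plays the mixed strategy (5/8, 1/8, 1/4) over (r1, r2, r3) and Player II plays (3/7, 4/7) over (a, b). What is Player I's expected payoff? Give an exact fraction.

Against (3/7, 4/7), each row's expected payoff is r1: 26/7; r2: 24/7; r3: 53/7.
Taking the (5/8, 1/8, 1/4)-weighted average: (5/8)·(26/7) + (1/8)·(24/7) + (1/4)·(53/7) = 65/14.

65/14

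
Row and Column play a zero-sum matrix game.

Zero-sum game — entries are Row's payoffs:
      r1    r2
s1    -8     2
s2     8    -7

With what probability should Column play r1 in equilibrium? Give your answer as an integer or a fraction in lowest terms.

9/25

Row minima are -8 and -7, so Row's maximin is -7; column maxima are 8 and 2, so Column's minimax is 2. These differ, so the equilibrium is in mixed strategies.
Let Column play r1 with probability q. Row is indifferent when −8q + 2(1−q) = 8q − 7(1−q), giving q = 9/25.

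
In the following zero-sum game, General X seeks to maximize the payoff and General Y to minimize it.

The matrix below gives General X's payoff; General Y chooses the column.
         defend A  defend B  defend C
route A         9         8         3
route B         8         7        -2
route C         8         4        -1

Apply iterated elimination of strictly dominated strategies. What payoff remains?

3

Row route C is strictly dominated by row route A (9>8, 8>4, 3>-1); eliminate route C.
Row route B is strictly dominated by row route A (9>8, 8>7, 3>-2); eliminate route B.
Column defend B is strictly dominated by defend C for General Y (3<8); eliminate defend B.
Column defend A is strictly dominated by defend C for General Y (3<9); eliminate defend A.
Only (route A, defend C) remains, with payoff 3.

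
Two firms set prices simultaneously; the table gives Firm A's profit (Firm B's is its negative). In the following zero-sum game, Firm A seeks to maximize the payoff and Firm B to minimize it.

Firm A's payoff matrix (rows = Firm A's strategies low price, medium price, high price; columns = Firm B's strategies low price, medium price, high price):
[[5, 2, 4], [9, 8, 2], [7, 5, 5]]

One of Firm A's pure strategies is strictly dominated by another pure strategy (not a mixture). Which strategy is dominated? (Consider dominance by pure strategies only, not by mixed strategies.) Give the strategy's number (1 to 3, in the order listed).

1

Compare low price with high price: 7 > 5, 5 > 2, 5 > 4.
So high price strictly dominates low price for Firm A; low price is strictly dominated.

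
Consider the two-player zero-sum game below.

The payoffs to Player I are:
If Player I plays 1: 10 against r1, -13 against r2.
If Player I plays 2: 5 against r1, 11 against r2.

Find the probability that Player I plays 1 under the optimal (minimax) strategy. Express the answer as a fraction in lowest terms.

6/29

Row minima are -13 and 5, so Player I's maximin is 5; column maxima are 10 and 11, so Player II's minimax is 10. These differ, so the equilibrium is in mixed strategies.
Let Player I play 1 with probability p. Player II is indifferent when 10p + 5(1−p) = −13p + 11(1−p), giving p = 6/29.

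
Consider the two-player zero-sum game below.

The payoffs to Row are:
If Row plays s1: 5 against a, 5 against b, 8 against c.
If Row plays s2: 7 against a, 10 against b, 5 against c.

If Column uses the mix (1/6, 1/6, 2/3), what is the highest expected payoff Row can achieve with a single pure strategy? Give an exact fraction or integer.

7

s1: (5)·(1/6) + (5)·(1/6) + (8)·(2/3) = 7.
s2: (7)·(1/6) + (10)·(1/6) + (5)·(2/3) = 37/6.
The best pure response is s1 with expected payoff 7.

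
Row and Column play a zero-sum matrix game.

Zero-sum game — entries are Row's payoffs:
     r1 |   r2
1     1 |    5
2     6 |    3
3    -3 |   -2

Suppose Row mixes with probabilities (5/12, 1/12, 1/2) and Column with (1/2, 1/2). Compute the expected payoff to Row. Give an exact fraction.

3/8

Against (1/2, 1/2), each row's expected payoff is 1: 3; 2: 9/2; 3: -5/2.
Taking the (5/12, 1/12, 1/2)-weighted average: (5/12)·(3) + (1/12)·(9/2) + (1/2)·(-5/2) = 3/8.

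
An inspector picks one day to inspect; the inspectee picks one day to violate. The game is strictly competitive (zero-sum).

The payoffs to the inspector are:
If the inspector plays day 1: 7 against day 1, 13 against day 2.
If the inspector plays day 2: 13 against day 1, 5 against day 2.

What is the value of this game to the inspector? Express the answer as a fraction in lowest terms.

Row minima are 7 and 5, so the inspector's maximin is 7; column maxima are 13 and 13, so the inspectee's minimax is 13. These differ, so the equilibrium is in mixed strategies.
Let the inspector play day 1 with probability p. The inspectee is indifferent when 7p + 13(1−p) = 13p + 5(1−p), giving p = 4/7.
Let the inspectee play day 1 with probability q. The inspector is indifferent when 7q + 13(1−q) = 13q + 5(1−q), giving q = 4/7.
The value is 7·(4/7) + (13)·(3/7) = 67/7.

67/7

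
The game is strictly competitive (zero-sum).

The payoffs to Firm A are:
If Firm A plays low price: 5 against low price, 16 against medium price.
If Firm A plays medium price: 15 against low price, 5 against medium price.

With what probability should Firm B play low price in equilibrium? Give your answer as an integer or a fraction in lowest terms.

11/21

Row minima are 5 and 5, so Firm A's maximin is 5; column maxima are 15 and 16, so Firm B's minimax is 15. These differ, so the equilibrium is in mixed strategies.
Let Firm B play low price with probability q. Firm A is indifferent when 5q + 16(1−q) = 15q + 5(1−q), giving q = 11/21.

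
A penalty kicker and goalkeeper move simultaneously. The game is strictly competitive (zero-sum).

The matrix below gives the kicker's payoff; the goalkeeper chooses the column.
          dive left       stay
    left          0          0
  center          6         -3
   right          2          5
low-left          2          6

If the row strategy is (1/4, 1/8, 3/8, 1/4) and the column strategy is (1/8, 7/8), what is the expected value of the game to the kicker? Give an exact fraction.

23/8

Against (1/8, 7/8), each row's expected payoff is left: 0; center: -15/8; right: 37/8; low-left: 11/2.
Taking the (1/4, 1/8, 3/8, 1/4)-weighted average: (1/4)·(0) + (1/8)·(-15/8) + (3/8)·(37/8) + (1/4)·(11/2) = 23/8.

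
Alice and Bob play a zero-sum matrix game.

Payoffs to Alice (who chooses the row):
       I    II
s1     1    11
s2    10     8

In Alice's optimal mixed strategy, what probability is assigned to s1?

Row minima are 1 and 8, so Alice's maximin is 8; column maxima are 10 and 11, so Bob's minimax is 10. These differ, so the equilibrium is in mixed strategies.
Let Alice play s1 with probability p. Bob is indifferent when p + 10(1−p) = 11p + 8(1−p), giving p = 1/6.

1/6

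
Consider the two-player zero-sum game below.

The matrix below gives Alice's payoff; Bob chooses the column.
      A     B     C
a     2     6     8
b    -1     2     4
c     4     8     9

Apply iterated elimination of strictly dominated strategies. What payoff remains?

Row a is strictly dominated by row c (4>2, 8>6, 9>8); eliminate a.
Column C is strictly dominated by A for Bob (-1<4, 4<9); eliminate C.
Row b is strictly dominated by row c (4>-1, 8>2); eliminate b.
Column B is strictly dominated by A for Bob (4<8); eliminate B.
Only (c, A) remains, with payoff 4.

4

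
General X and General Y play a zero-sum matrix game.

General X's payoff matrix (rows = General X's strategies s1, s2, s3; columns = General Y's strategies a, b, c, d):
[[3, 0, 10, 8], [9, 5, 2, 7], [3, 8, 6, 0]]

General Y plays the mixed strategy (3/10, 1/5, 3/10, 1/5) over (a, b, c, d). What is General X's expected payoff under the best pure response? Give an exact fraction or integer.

s1: (3)·(3/10) + (0)·(1/5) + (10)·(3/10) + (8)·(1/5) = 11/2.
s2: (9)·(3/10) + (5)·(1/5) + (2)·(3/10) + (7)·(1/5) = 57/10.
s3: (3)·(3/10) + (8)·(1/5) + (6)·(3/10) + (0)·(1/5) = 43/10.
The best pure response is s2 with expected payoff 57/10.

57/10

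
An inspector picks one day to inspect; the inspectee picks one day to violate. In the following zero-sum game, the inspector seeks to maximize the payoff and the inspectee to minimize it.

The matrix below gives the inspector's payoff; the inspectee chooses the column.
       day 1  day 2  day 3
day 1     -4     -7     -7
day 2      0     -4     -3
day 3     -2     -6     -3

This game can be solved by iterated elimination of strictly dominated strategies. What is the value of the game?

Row day 1 is strictly dominated by row day 2 (0>-4, -4>-7, -3>-7); eliminate day 1.
Column day 3 is strictly dominated by day 2 for the inspectee (-4<-3, -6<-3); eliminate day 3.
Column day 1 is strictly dominated by day 2 for the inspectee (-4<0, -6<-2); eliminate day 1.
Row day 3 is strictly dominated by row day 2 (-4>-6); eliminate day 3.
Only (day 2, day 2) remains, with payoff -4.

-4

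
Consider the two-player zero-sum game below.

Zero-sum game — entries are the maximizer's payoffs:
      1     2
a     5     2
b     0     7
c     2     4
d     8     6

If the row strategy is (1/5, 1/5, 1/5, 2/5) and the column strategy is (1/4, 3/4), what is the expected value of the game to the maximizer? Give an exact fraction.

Against (1/4, 3/4), each row's expected payoff is a: 11/4; b: 21/4; c: 7/2; d: 13/2.
Taking the (1/5, 1/5, 1/5, 2/5)-weighted average: (1/5)·(11/4) + (1/5)·(21/4) + (1/5)·(7/2) + (2/5)·(13/2) = 49/10.

49/10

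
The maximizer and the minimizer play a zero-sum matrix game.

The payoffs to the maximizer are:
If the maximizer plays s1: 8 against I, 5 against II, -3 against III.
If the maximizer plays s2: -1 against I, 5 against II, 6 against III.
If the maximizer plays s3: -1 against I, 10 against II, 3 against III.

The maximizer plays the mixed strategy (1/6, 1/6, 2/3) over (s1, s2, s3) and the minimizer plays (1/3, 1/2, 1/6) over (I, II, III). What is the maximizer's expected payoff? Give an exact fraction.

Against (1/3, 1/2, 1/6), each row's expected payoff is s1: 14/3; s2: 19/6; s3: 31/6.
Taking the (1/6, 1/6, 2/3)-weighted average: (1/6)·(14/3) + (1/6)·(19/6) + (2/3)·(31/6) = 19/4.

19/4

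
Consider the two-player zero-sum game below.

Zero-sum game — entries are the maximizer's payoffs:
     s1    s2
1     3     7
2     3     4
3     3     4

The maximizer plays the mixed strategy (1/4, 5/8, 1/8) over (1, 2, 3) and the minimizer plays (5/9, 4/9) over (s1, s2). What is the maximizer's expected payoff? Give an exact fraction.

Against (5/9, 4/9), each row's expected payoff is 1: 43/9; 2: 31/9; 3: 31/9.
Taking the (1/4, 5/8, 1/8)-weighted average: (1/4)·(43/9) + (5/8)·(31/9) + (1/8)·(31/9) = 34/9.

34/9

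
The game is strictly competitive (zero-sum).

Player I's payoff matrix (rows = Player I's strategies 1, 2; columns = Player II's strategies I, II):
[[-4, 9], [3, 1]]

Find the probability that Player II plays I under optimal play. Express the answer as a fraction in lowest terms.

Row minima are -4 and 1, so Player I's maximin is 1; column maxima are 3 and 9, so Player II's minimax is 3. These differ, so the equilibrium is in mixed strategies.
Let Player II play I with probability q. Player I is indifferent when −4q + 9(1−q) = 3q + (1−q), giving q = 8/15.

8/15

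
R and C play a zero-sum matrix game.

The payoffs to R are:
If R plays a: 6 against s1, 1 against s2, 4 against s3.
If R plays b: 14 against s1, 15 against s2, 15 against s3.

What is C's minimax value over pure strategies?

14

The worst case (largest entry) in each column is s1: 14, s2: 15, s3: 15.
The best (smallest) of these is 14.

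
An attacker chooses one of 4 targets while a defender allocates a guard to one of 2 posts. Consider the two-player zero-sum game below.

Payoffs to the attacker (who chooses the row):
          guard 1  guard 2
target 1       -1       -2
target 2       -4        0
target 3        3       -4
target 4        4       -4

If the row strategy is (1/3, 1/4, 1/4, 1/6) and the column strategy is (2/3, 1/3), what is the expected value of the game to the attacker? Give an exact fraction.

Against (2/3, 1/3), each row's expected payoff is target 1: -4/3; target 2: -8/3; target 3: 2/3; target 4: 4/3.
Taking the (1/3, 1/4, 1/4, 1/6)-weighted average: (1/3)·(-4/3) + (1/4)·(-8/3) + (1/4)·(2/3) + (1/6)·(4/3) = -13/18.

-13/18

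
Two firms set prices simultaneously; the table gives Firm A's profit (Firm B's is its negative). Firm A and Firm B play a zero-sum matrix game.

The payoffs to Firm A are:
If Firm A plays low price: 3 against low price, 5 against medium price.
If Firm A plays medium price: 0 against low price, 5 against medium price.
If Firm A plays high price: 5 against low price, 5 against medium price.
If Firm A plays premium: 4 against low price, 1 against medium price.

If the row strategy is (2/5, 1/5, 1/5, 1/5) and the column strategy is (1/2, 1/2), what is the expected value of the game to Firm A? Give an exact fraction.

Against (1/2, 1/2), each row's expected payoff is low price: 4; medium price: 5/2; high price: 5; premium: 5/2.
Taking the (2/5, 1/5, 1/5, 1/5)-weighted average: (2/5)·(4) + (1/5)·(5/2) + (1/5)·(5) + (1/5)·(5/2) = 18/5.

18/5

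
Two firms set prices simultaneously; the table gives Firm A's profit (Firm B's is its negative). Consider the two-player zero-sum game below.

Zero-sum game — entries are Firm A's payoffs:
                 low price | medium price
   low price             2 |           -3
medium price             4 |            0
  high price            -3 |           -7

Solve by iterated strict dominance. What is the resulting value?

0

Column low price is strictly dominated by medium price for Firm B (-3<2, 0<4, -7<-3); eliminate low price.
Row low price is strictly dominated by row medium price (0>-3); eliminate low price.
Row high price is strictly dominated by row medium price (0>-7); eliminate high price.
Only (medium price, medium price) remains, with payoff 0.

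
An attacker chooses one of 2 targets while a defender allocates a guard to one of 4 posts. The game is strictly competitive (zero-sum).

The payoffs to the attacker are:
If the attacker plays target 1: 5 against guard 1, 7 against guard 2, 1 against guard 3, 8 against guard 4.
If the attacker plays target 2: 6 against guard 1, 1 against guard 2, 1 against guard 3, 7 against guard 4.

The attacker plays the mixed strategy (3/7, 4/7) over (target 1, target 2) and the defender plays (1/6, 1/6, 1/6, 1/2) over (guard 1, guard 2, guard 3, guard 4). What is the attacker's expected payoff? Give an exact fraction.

Against (1/6, 1/6, 1/6, 1/2), each row's expected payoff is target 1: 37/6; target 2: 29/6.
Taking the (3/7, 4/7)-weighted average: (3/7)·(37/6) + (4/7)·(29/6) = 227/42.

227/42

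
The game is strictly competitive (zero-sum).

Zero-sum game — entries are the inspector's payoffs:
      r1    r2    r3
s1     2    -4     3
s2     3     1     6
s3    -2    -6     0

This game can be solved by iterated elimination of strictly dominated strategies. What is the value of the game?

1

Column r3 is strictly dominated by r1 for the inspectee (2<3, 3<6, -2<0); eliminate r3.
Column r1 is strictly dominated by r2 for the inspectee (-4<2, 1<3, -6<-2); eliminate r1.
Row s1 is strictly dominated by row s2 (1>-4); eliminate s1.
Row s3 is strictly dominated by row s2 (1>-6); eliminate s3.
Only (s2, r2) remains, with payoff 1.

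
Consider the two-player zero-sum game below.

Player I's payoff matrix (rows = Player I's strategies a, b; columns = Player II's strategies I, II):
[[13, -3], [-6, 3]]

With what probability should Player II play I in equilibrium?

Row minima are -3 and -6, so Player I's maximin is -3; column maxima are 13 and 3, so Player II's minimax is 3. These differ, so the equilibrium is in mixed strategies.
Let Player II play I with probability q. Player I is indifferent when 13q − 3(1−q) = −6q + 3(1−q), giving q = 6/25.

6/25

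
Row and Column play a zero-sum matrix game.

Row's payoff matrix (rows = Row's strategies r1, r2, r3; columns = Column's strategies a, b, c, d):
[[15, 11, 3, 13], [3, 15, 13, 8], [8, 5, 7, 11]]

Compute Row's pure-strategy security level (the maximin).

The worst-case payoff for each row is r1: 3, r2: 3, r3: 5.
The best of these is 5.

5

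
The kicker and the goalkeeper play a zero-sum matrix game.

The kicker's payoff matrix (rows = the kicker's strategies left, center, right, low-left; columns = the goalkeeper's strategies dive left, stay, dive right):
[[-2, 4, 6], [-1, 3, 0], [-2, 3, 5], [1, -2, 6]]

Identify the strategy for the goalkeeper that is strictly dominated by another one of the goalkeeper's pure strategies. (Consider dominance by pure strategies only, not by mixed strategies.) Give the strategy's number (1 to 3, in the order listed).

The goalkeeper prefers columns that give the kicker less. Compare dive right with dive left: -2 < 6, -1 < 0, -2 < 5, 1 < 6.
So dive left strictly dominates dive right for the goalkeeper; dive right is strictly dominated.

3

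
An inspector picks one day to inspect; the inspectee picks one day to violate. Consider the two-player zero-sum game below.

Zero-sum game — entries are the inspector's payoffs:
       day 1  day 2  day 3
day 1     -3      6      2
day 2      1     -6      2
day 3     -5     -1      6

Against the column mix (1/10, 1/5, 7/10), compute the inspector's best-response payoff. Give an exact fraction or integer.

day 1: (-3)·(1/10) + (6)·(1/5) + (2)·(7/10) = 23/10.
day 2: (1)·(1/10) + (-6)·(1/5) + (2)·(7/10) = 3/10.
day 3: (-5)·(1/10) + (-1)·(1/5) + (6)·(7/10) = 7/2.
The best pure response is day 3 with expected payoff 7/2.

7/2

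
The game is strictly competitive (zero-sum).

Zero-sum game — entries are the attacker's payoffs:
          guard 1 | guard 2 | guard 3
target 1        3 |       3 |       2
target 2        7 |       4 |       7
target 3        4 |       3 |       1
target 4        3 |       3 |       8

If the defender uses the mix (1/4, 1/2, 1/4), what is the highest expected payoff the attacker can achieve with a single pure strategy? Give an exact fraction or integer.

target 1: (3)·(1/4) + (3)·(1/2) + (2)·(1/4) = 11/4.
target 2: (7)·(1/4) + (4)·(1/2) + (7)·(1/4) = 11/2.
target 3: (4)·(1/4) + (3)·(1/2) + (1)·(1/4) = 11/4.
target 4: (3)·(1/4) + (3)·(1/2) + (8)·(1/4) = 17/4.
The best pure response is target 2 with expected payoff 11/2.

11/2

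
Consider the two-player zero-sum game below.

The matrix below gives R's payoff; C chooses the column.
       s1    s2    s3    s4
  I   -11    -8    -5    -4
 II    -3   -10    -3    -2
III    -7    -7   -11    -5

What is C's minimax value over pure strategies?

The worst case (largest entry) in each column is s1: -3, s2: -7, s3: -3, s4: -2.
The best (smallest) of these is -7.

-7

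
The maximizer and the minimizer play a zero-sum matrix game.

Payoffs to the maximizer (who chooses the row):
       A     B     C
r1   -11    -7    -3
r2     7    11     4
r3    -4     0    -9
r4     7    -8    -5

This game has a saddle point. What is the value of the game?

4

Row minima: -11, 4, -9, -8 → the maximizer's maximin is 4.
Column maxima: 7, 11, 4 → the minimizer's minimax is 4.
They coincide at (r2, C), so the value is 4.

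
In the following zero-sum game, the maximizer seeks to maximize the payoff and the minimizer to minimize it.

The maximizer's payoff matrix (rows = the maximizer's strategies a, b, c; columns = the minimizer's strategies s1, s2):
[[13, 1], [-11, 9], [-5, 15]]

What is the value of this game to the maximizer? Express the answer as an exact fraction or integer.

Row b is strictly dominated by row c, so the maximizer never plays it.
The remaining 2×2 game on (a, c) × (s1, s2) has no saddle point. Let the maximizer play a with probability p; indifference gives 13p − 5(1−p) = p + 15(1−p), so p = 5/8.
Similarly the minimizer's optimal q on s1 is 7/16, and the value is 13·(7/16) + (1)·(9/16) = 25/4.

25/4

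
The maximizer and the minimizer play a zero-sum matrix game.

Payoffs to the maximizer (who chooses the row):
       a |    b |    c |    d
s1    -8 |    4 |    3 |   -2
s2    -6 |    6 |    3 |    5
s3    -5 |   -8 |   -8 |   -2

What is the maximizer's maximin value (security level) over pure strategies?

-6

The worst-case payoff for each row is s1: -8, s2: -6, s3: -8.
The best of these is -6.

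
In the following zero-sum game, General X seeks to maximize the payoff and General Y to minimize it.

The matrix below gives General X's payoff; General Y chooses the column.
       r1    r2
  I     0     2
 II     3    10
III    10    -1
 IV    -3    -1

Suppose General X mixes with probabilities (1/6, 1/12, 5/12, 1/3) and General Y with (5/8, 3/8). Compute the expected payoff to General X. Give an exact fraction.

Against (5/8, 3/8), each row's expected payoff is I: 3/4; II: 45/8; III: 47/8; IV: -9/4.
Taking the (1/6, 1/12, 5/12, 1/3)-weighted average: (1/6)·(3/4) + (1/12)·(45/8) + (5/12)·(47/8) + (1/3)·(-9/4) = 55/24.

55/24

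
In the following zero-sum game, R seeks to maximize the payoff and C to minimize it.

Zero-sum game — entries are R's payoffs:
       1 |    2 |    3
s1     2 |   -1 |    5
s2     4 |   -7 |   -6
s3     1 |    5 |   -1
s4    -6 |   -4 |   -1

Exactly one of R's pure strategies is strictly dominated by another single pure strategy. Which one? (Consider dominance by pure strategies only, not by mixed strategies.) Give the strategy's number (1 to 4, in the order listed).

Compare s4 with s1: 2 > -6, -1 > -4, 5 > -1.
So s1 strictly dominates s4 for R; s4 is strictly dominated.

4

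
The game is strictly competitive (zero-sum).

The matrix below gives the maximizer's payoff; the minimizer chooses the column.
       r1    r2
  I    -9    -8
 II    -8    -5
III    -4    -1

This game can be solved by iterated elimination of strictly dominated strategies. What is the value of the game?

-4

Column r2 is strictly dominated by r1 for the minimizer (-9<-8, -8<-5, -4<-1); eliminate r2.
Row I is strictly dominated by row II (-8>-9); eliminate I.
Row II is strictly dominated by row III (-4>-8); eliminate II.
Only (III, r1) remains, with payoff -4.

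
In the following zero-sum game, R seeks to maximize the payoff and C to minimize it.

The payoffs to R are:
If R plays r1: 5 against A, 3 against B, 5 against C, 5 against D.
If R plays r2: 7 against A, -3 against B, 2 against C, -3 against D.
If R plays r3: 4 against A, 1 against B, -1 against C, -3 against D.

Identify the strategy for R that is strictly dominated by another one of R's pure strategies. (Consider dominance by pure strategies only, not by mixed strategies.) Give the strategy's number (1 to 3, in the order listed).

3

Compare r3 with r1: 5 > 4, 3 > 1, 5 > -1, 5 > -3.
So r1 strictly dominates r3 for R; r3 is strictly dominated.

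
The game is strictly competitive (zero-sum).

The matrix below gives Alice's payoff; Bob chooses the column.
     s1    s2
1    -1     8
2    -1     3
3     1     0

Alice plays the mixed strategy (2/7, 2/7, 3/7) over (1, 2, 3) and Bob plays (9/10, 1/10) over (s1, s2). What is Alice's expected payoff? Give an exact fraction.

13/70

Against (9/10, 1/10), each row's expected payoff is 1: -1/10; 2: -3/5; 3: 9/10.
Taking the (2/7, 2/7, 3/7)-weighted average: (2/7)·(-1/10) + (2/7)·(-3/5) + (3/7)·(9/10) = 13/70.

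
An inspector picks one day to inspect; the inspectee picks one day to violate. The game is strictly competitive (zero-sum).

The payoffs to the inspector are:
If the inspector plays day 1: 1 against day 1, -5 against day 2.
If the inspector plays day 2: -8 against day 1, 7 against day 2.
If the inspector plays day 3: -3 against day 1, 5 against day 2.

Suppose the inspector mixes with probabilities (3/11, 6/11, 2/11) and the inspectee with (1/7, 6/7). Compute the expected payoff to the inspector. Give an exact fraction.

171/77

Against (1/7, 6/7), each row's expected payoff is day 1: -29/7; day 2: 34/7; day 3: 27/7.
Taking the (3/11, 6/11, 2/11)-weighted average: (3/11)·(-29/7) + (6/11)·(34/7) + (2/11)·(27/7) = 171/77.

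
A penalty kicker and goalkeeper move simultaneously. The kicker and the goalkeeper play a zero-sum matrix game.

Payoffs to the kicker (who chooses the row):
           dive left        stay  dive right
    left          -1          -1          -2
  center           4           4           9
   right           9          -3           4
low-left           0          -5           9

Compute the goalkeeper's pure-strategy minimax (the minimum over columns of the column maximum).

4

The worst case (largest entry) in each column is dive left: 9, stay: 4, dive right: 9.
The best (smallest) of these is 4.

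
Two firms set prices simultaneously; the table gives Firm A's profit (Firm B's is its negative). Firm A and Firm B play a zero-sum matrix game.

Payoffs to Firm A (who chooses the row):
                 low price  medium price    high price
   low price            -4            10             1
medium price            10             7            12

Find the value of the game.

128/17

Column high price is strictly dominated by low price for Firm B (it gives Firm A more in every row).
The remaining 2×2 game on (low price, medium price) × (low price, medium price) has no saddle point. Let Firm A play low price with probability p; indifference gives −4p + 10(1−p) = 10p + 7(1−p), so p = 3/17.
Similarly Firm B's optimal q on low price is 3/17, and the value is -4·(3/17) + (10)·(14/17) = 128/17.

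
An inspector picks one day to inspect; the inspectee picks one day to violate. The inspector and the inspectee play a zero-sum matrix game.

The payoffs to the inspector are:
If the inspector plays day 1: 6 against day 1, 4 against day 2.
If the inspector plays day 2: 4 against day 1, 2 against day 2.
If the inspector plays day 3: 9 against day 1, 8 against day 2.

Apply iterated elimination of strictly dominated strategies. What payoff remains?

8

Column day 1 is strictly dominated by day 2 for the inspectee (4<6, 2<4, 8<9); eliminate day 1.
Row day 1 is strictly dominated by row day 3 (8>4); eliminate day 1.
Row day 2 is strictly dominated by row day 3 (8>2); eliminate day 2.
Only (day 3, day 2) remains, with payoff 8.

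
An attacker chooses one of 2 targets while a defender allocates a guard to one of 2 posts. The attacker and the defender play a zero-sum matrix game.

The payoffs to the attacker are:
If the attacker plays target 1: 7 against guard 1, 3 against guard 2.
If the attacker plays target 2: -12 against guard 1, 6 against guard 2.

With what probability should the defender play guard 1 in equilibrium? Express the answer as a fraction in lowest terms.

3/22

Row minima are 3 and -12, so the attacker's maximin is 3; column maxima are 7 and 6, so the defender's minimax is 6. These differ, so the equilibrium is in mixed strategies.
Let the defender play guard 1 with probability q. The attacker is indifferent when 7q + 3(1−q) = −12q + 6(1−q), giving q = 3/22.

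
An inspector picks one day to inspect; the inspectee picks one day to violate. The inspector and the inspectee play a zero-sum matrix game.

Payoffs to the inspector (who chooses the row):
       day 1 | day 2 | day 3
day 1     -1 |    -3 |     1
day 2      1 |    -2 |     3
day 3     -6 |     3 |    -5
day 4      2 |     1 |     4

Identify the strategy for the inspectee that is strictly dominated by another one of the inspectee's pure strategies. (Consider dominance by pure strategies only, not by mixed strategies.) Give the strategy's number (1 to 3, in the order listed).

3

The inspectee prefers columns that give the inspector less. Compare day 3 with day 1: -1 < 1, 1 < 3, -6 < -5, 2 < 4.
So day 1 strictly dominates day 3 for the inspectee; day 3 is strictly dominated.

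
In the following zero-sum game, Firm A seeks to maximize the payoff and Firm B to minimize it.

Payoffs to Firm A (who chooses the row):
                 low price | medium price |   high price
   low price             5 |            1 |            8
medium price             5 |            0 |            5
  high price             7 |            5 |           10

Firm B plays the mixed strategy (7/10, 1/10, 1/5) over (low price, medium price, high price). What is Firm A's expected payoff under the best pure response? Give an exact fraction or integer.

low price: (5)·(7/10) + (1)·(1/10) + (8)·(1/5) = 26/5.
medium price: (5)·(7/10) + (0)·(1/10) + (5)·(1/5) = 9/2.
high price: (7)·(7/10) + (5)·(1/10) + (10)·(1/5) = 37/5.
The best pure response is high price with expected payoff 37/5.

37/5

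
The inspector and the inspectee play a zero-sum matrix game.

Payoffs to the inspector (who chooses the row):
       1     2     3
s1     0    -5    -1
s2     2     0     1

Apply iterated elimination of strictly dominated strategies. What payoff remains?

0

Column 1 is strictly dominated by 2 for the inspectee (-5<0, 0<2); eliminate 1.
Row s1 is strictly dominated by row s2 (0>-5, 1>-1); eliminate s1.
Column 3 is strictly dominated by 2 for the inspectee (0<1); eliminate 3.
Only (s2, 2) remains, with payoff 0.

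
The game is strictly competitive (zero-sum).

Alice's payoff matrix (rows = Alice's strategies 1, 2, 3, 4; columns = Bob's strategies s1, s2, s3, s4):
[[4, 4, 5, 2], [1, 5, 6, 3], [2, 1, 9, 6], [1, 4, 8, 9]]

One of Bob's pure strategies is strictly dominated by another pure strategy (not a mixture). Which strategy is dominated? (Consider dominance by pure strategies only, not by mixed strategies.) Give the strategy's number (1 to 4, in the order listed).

Bob prefers columns that give Alice less. Compare s3 with s1: 4 < 5, 1 < 6, 2 < 9, 1 < 8.
So s1 strictly dominates s3 for Bob; s3 is strictly dominated.

3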